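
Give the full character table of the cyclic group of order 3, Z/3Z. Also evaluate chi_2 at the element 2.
Character table of Z/3Z (irreps indexed chi_0,...,chi_2 with chi_k(m) = zeta_3^(k*m), zeta_3 = exp(2*pi*i/3)):
  irrep \ class  {0} (size 1)  {1} (size 1)    {2} (size 1)  
  chi_0          1             1               1             
  chi_1          1             exp(2*I*pi/3)   exp(-2*I*pi/3)
  chi_2          1             exp(-2*I*pi/3)  exp(2*I*pi/3) 

Spot check: chi_2(2) = zeta_3^(2*2) = zeta_3^4 = exp(2*I*pi/3).

Proof sketch: Z/3Z is abelian, so all 3 irreducible complex representations are 1-dimensional. They are given by chi_k(m) = zeta_3^(k*m) for k = 0,...,2. Row orthogonality: sum_m chi_k(m) conj(chi_l(m)) = 3 * [k = l].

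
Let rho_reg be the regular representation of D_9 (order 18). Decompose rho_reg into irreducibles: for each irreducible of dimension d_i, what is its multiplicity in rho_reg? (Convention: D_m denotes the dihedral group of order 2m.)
Each irreducible V_i of dimension d_i appears with multiplicity d_i, i.e. rho_reg = (direct sum over all irreducibles V_i) d_i V_i. The irreducible dimensions for D_9 are 1, 1, 2, 2, 2, 2: 2 irreducibles of dimension 1, each with multiplicity 1; 4 irreducibles of dimension 2, each with multiplicity 2. Total dimension 2*1*1 + 4*2*2 = 18 = |G|.

Derivation: General theorem: in the regular representation of a finite group G, each irreducible appears with multiplicity equal to its dimension. Check: dim(rho_reg) = sum d_i^2 = 1 + 1 + 4 + 4 + 4 + 4 = 18 = |G|.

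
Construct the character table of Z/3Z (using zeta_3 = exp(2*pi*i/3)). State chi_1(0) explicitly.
Character table of Z/3Z (irreps indexed chi_0,...,chi_2 with chi_k(m) = zeta_3^(k*m), zeta_3 = exp(2*pi*i/3)):
  irrep \ class  {0} (size 1)  {1} (size 1)    {2} (size 1)  
  chi_0          1             1               1             
  chi_1          1             exp(2*I*pi/3)   exp(-2*I*pi/3)
  chi_2          1             exp(-2*I*pi/3)  exp(2*I*pi/3) 

Spot check: chi_1(0) = zeta_3^(1*0) = zeta_3^0 = 1.

Solution. Z/3Z is abelian, so all 3 irreducible complex representations are 1-dimensional. They are given by chi_k(m) = zeta_3^(k*m) for k = 0,...,2. Row orthogonality: sum_m chi_k(m) conj(chi_l(m)) = 3 * [k = l].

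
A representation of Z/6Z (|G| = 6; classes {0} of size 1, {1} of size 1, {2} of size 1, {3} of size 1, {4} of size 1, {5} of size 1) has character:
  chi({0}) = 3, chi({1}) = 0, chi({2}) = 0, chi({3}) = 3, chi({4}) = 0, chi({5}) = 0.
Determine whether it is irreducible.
Not irreducible (reducible): <chi, chi> = 3 > 1.

Argument: <chi, chi> = (1/|G|) sum_C |C| * |chi(C)|^2 = (1/6)[1*|3|^2 + 1*|0|^2 + 1*|0|^2 + 1*|3|^2 + 1*|0|^2 + 1*|0|^2]
  = (1/6)[(9) + (0) + (0) + (9) + (0) + (0)] = 18/6 = 3.
(Exp terms are combined using exp(i*s)*conj(exp(i*t)) = exp(i*(s-t)), and sums of them are collapsed using the identity that for every m > 1 the m distinct m-th roots of unity sum to 0, e.g. 1 + exp(2*I*pi/3) + exp(-2*I*pi/3) = 0.)
A character is irreducible iff <chi, chi> = 1, so this representation is reducible.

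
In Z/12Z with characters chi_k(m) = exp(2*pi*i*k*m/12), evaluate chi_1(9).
chi_1(9) = zeta_12^9 = -I

Reasoning: chi_1(9) = zeta_12^(1*9) = zeta_12^9. Since zeta_12^12 = 1, this equals zeta_12^9 = exp(2*pi*i*9/12) = -I.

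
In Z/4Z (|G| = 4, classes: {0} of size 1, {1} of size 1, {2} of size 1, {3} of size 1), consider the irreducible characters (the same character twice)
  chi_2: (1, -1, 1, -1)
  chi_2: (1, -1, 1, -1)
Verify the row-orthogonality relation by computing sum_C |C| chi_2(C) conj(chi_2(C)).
Sum = 4 = |G| = 4; so <chi_2, chi_2> = 1 (norm-1 confirms irreducibility).

Argument: Compute term by term over conjugacy classes (|C| * chi_2(C) * conj(chi_2(C))):
  1*(1)*conj(1) + 1*(-1)*conj(-1) + 1*(1)*conj(1) + 1*(-1)*conj(-1)
  = (1) + (1) + (1) + (1)
  = 4.
(Exp terms are combined using exp(i*s)*conj(exp(i*t)) = exp(i*(s-t)), and sums of them are collapsed using the identity that for every m > 1 the m distinct m-th roots of unity sum to 0, e.g. 1 + exp(2*I*pi/3) + exp(-2*I*pi/3) = 0.)
Dividing by |G| = 4 gives 4/4 = 1, matching the row-orthogonality relation <chi_2, chi_2> = [chi_2 = chi_2].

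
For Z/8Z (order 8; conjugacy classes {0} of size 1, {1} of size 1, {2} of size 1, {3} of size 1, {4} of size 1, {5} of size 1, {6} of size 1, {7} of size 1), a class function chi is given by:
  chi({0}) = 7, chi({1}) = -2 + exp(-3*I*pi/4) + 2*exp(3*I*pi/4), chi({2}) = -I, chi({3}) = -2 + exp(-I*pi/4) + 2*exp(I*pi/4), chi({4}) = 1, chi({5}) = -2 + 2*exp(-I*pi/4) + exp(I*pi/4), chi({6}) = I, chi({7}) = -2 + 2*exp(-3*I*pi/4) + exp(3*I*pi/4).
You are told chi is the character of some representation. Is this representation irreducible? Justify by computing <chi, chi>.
Not irreducible (reducible): <chi, chi> = 11 > 1.

<chi, chi> = (1/|G|) sum_C |C| * |chi(C)|^2 = (1/8)[1*|7|^2 + 1*|-2 + exp(-3*I*pi/4) + 2*exp(3*I*pi/4)|^2 + 1*|-I|^2 + 1*|-2 + exp(-I*pi/4) + 2*exp(I*pi/4)|^2 + 1*|1|^2 + 1*|-2 + 2*exp(-I*pi/4) + exp(I*pi/4)|^2 + 1*|I|^2 + 1*|-2 + 2*exp(-3*I*pi/4) + exp(3*I*pi/4)|^2]
  = (1/8)[(49) + (9 - 6*exp(3*I*pi/4) - 6*exp(-3*I*pi/4)) + (1) + (9 - 6*exp(I*pi/4) - 6*exp(-I*pi/4)) + (1) + (9 - 6*exp(I*pi/4) - 6*exp(-I*pi/4)) + (1) + (9 - 6*exp(3*I*pi/4) - 6*exp(-3*I*pi/4))] = 88/8 = 11.
(Exp terms are combined using exp(i*s)*conj(exp(i*t)) = exp(i*(s-t)), and sums of them are collapsed using the identity that for every m > 1 the m distinct m-th roots of unity sum to 0, e.g. 1 + exp(2*I*pi/3) + exp(-2*I*pi/3) = 0.)
A character is irreducible iff <chi, chi> = 1, so this representation is reducible.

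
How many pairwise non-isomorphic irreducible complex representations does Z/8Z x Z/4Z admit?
32

Justification: The number of irreducible complex representations of a finite group equals its number of conjugacy classes. Z/8Z x Z/4Z is abelian of order 32, so every element is its own conjugacy class: 32 classes, so Z/8Z x Z/4Z (order 32) has exactly 32 irreducible complex representations.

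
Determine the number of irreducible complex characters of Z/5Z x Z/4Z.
20

Justification: The number of irreducible complex representations of a finite group equals its number of conjugacy classes. Z/5Z x Z/4Z is abelian of order 20, so every element is its own conjugacy class: 20 classes, so Z/5Z x Z/4Z (order 20) has exactly 20 irreducible complex representations.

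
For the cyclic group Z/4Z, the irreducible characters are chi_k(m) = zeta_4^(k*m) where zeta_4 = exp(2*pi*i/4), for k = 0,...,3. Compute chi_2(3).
chi_2(3) = zeta_4^6 = -1

Why: chi_2(3) = zeta_4^(2*3) = zeta_4^6. Since zeta_4^4 = 1, this equals zeta_4^2 = exp(2*pi*i*2/4) = -1.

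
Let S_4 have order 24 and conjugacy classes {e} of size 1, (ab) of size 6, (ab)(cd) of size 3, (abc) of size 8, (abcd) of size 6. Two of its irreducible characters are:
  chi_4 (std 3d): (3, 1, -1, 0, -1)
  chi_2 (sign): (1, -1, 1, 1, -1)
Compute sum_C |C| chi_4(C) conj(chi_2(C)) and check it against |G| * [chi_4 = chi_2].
Sum = 0; so <chi_4, chi_2> = 0 (distinct irreducibles are orthogonal).

Proof sketch: Compute term by term over conjugacy classes (|C| * chi_4(C) * conj(chi_2(C))):
  1*(3)*conj(1) + 6*(1)*conj(-1) + 3*(-1)*conj(1) + 8*(0)*conj(1) + 6*(-1)*conj(-1)
  = (3) + (-6) + (-3) + (0) + (6)
  = 0.
Dividing by |G| = 24 gives 0/24 = 0, matching the row-orthogonality relation <chi_4, chi_2> = [chi_4 = chi_2].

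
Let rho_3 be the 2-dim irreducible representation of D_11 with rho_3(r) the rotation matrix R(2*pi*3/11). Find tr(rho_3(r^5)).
chi_{rho_3}(r^5) = 2*cos(2*pi*3*5/11) = -2*cos(3*pi/11)

rho_3(r^5) is rotation by angle 2*pi*3*5/11, whose trace is 2*cos(2*pi*3*5/11) = -2*cos(3*pi/11).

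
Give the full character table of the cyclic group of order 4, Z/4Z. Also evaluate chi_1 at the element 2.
Character table of Z/4Z (irreps indexed chi_0,...,chi_3 with chi_k(m) = zeta_4^(k*m), zeta_4 = exp(2*pi*i/4)):
  irrep \ class  {0} (size 1)  {1} (size 1)  {2} (size 1)  {3} (size 1)
  chi_0          1             1             1             1           
  chi_1          1             I             -1            -I          
  chi_2          1             -1            1             -1          
  chi_3          1             -I            -1            I           

Spot check: chi_1(2) = zeta_4^(1*2) = zeta_4^2 = -1.

Argument: Z/4Z is abelian, so all 4 irreducible complex representations are 1-dimensional. They are given by chi_k(m) = zeta_4^(k*m) for k = 0,...,3. Row orthogonality: sum_m chi_k(m) conj(chi_l(m)) = 4 * [k = l].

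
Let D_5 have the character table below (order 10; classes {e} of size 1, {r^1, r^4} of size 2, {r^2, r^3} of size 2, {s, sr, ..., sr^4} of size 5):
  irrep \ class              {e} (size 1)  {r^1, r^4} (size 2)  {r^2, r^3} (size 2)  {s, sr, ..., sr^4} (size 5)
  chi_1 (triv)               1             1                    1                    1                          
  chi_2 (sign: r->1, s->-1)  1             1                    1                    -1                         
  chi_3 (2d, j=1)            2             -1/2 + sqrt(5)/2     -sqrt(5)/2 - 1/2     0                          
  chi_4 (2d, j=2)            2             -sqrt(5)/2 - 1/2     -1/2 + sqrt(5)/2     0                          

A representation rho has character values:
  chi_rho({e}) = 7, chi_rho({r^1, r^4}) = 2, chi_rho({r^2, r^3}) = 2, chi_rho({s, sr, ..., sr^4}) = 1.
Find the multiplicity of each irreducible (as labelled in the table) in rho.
Multiplicities: chi_1: 2, chi_2: 1, chi_3: 1, chi_4: 1.

Proof sketch: Use <chi_rho, chi> = (1/|G|) sum_C |C| * chi_rho(C) * conj(chi(C)) with |G| = 10 for each irreducible chi in the table:
  <chi_rho, chi_1> = (1/10)[1*(7)*conj(1) + 2*(2)*conj(1) + 2*(2)*conj(1) + 5*(1)*conj(1)]
      = (1/10)[(7) + (4) + (4) + (5)] = 20/10 = 2
  <chi_rho, chi_2> = (1/10)[1*(7)*conj(1) + 2*(2)*conj(1) + 2*(2)*conj(1) + 5*(1)*conj(-1)]
      = (1/10)[(7) + (4) + (4) + (-5)] = 10/10 = 1
  <chi_rho, chi_3> = (1/10)[1*(7)*conj(2) + 2*(2)*conj(-1/2 + sqrt(5)/2) + 2*(2)*conj(-sqrt(5)/2 - 1/2) + 5*(1)*conj(0)]
      = (1/10)[(14) + (-2 + 2*sqrt(5)) + (-2*sqrt(5) - 2) + (0)] = 10/10 = 1
  <chi_rho, chi_4> = (1/10)[1*(7)*conj(2) + 2*(2)*conj(-sqrt(5)/2 - 1/2) + 2*(2)*conj(-1/2 + sqrt(5)/2) + 5*(1)*conj(0)]
      = (1/10)[(14) + (-2*sqrt(5) - 2) + (-2 + 2*sqrt(5)) + (0)] = 10/10 = 1
Dimension check: dim(rho) = sum (mult * dim) = 2*1 + 1*1 + 1*2 + 1*2 = 7 = chi_rho(e) = 7.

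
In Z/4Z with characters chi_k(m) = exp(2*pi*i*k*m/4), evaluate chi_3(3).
chi_3(3) = zeta_4^9 = I

Solution. chi_3(3) = zeta_4^(3*3) = zeta_4^9. Since zeta_4^4 = 1, this equals zeta_4^1 = exp(2*pi*i*1/4) = I.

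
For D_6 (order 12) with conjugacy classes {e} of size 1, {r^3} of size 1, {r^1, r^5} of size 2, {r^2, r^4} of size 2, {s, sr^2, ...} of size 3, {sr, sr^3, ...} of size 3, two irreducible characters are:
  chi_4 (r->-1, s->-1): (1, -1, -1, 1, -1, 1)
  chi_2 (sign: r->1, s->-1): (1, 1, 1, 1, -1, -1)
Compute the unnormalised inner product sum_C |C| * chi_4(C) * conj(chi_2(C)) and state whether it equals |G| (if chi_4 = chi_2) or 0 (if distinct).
Sum = 0; so <chi_4, chi_2> = 0 (distinct irreducibles are orthogonal).

Working: Compute term by term over conjugacy classes (|C| * chi_4(C) * conj(chi_2(C))):
  1*(1)*conj(1) + 1*(-1)*conj(1) + 2*(-1)*conj(1) + 2*(1)*conj(1) + 3*(-1)*conj(-1) + 3*(1)*conj(-1)
  = (1) + (-1) + (-2) + (2) + (3) + (-3)
  = 0.
Dividing by |G| = 12 gives 0/12 = 0, matching the row-orthogonality relation <chi_4, chi_2> = [chi_4 = chi_2].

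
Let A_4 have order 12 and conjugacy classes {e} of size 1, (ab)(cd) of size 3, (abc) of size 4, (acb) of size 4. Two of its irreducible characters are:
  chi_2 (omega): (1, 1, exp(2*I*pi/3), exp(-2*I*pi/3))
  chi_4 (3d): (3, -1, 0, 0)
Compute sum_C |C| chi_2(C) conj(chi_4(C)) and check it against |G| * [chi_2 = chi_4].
Sum = 0; so <chi_2, chi_4> = 0 (distinct irreducibles are orthogonal).

Justification: Compute term by term over conjugacy classes (|C| * chi_2(C) * conj(chi_4(C))):
  1*(1)*conj(3) + 3*(1)*conj(-1) + 4*(exp(2*I*pi/3))*conj(0) + 4*(exp(-2*I*pi/3))*conj(0)
  = (3) + (-3) + (0) + (0)
  = 0.
(Exp terms are combined using exp(i*s)*conj(exp(i*t)) = exp(i*(s-t)), and sums of them are collapsed using the identity that for every m > 1 the m distinct m-th roots of unity sum to 0, e.g. 1 + exp(2*I*pi/3) + exp(-2*I*pi/3) = 0.)
Dividing by |G| = 12 gives 0/12 = 0, matching the row-orthogonality relation <chi_2, chi_4> = [chi_2 = chi_4].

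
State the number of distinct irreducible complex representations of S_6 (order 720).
11

Proof sketch: The number of irreducible complex representations of a finite group equals its number of conjugacy classes. Conjugacy classes in S_6 correspond to cycle types, i.e. partitions of 6; there are p(6) = 11 of them, so S_6 (order 720) has exactly 11 irreducible complex representations.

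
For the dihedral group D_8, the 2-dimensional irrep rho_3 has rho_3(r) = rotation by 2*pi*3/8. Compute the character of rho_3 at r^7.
chi_{rho_3}(r^7) = 2*cos(2*pi*3*7/8) = -sqrt(2)

Why: rho_3(r^7) is rotation by angle 2*pi*3*7/8, whose trace is 2*cos(2*pi*3*7/8) = -sqrt(2).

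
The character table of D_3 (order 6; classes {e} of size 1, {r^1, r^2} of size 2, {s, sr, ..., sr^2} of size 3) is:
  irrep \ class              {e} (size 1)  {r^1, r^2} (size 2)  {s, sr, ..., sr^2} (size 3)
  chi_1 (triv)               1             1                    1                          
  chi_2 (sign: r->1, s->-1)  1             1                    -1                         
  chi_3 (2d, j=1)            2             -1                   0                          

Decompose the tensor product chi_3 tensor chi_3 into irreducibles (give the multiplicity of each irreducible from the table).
chi_3 tensor chi_3 = chi_1 + chi_2 + chi_3 (all other irreducibles have multiplicity 0).

Derivation: The character of a tensor product is the pointwise product (chi_3 * chi_3)(C) = chi_3(C) * chi_3(C):
  {e}: (2)*(2), {r^1, r^2}: (-1)*(-1), {s, sr, ..., sr^2}: (0)*(0)
so (chi_3 * chi_3) takes values
  {e} -> 4, {r^1, r^2} -> 1, {s, sr, ..., sr^2} -> 0.
Now take the inner product of this character with each irreducible chi from the table, <chi_3*chi_3, chi> = (1/6) sum_C |C| (chi_3*chi_3)(C) conj(chi(C)):
  <chi_3*chi_3, chi_1> = (1/6)[1*(4)*conj(1) + 2*(1)*conj(1) + 3*(0)*conj(1)]
      = (1/6)[(4) + (2) + (0)] = 6/6 = 1
  <chi_3*chi_3, chi_2> = (1/6)[1*(4)*conj(1) + 2*(1)*conj(1) + 3*(0)*conj(-1)]
      = (1/6)[(4) + (2) + (0)] = 6/6 = 1
  <chi_3*chi_3, chi_3> = (1/6)[1*(4)*conj(2) + 2*(1)*conj(-1) + 3*(0)*conj(0)]
      = (1/6)[(8) + (-2) + (0)] = 6/6 = 1
Hence the multiplicities are chi_1: 1, chi_2: 1, chi_3: 1. Dimension check: dim(chi_3)*dim(chi_3) = 2*2 = 4 and sum (mult * dim) = 1*1 + 1*1 + 1*2 = 4.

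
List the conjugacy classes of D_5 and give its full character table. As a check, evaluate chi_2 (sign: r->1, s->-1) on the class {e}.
Conjugacy classes: {e} of size 1, {r^1, r^4} of size 2, {r^2, r^3} of size 2, {s, sr, ..., sr^4} of size 5.
Character table:
  irrep \ class              {e} (size 1)  {r^1, r^4} (size 2)  {r^2, r^3} (size 2)  {s, sr, ..., sr^4} (size 5)
  chi_1 (triv)               1             1                    1                    1                          
  chi_2 (sign: r->1, s->-1)  1             1                    1                    -1                         
  chi_3 (2d, j=1)            2             -1/2 + sqrt(5)/2     -sqrt(5)/2 - 1/2     0                          
  chi_4 (2d, j=2)            2             -sqrt(5)/2 - 1/2     -1/2 + sqrt(5)/2     0                          

Spot check: chi_2 (sign: r->1, s->-1) on {e} = 1.

Derivation: D_5 has order 2*5 = 10 with 4 conjugacy classes, hence 4 irreducibles. Sum of squared dims 1 + 1 + 4 + 4 = 10 = |G|. Linear characters come from the abelianisation; the 2-dimensional irreps have character r^k -> 2*cos(2*pi*j*k/5), reflections -> 0.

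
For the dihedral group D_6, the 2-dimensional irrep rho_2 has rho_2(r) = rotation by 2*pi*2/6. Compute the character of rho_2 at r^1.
chi_{rho_2}(r^1) = 2*cos(2*pi*2*1/6) = -1

Justification: rho_2(r^1) is rotation by angle 2*pi*2*1/6, whose trace is 2*cos(2*pi*2*1/6) = -1.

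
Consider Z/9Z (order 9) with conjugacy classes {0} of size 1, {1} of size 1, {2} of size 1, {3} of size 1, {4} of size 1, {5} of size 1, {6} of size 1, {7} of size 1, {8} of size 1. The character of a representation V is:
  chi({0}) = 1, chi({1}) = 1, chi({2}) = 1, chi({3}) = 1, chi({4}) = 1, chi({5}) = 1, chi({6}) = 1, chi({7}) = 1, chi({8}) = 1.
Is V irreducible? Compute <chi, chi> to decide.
Irreducible: <chi, chi> = 1.

Proof sketch: <chi, chi> = (1/|G|) sum_C |C| * |chi(C)|^2 = (1/9)[1*|1|^2 + 1*|1|^2 + 1*|1|^2 + 1*|1|^2 + 1*|1|^2 + 1*|1|^2 + 1*|1|^2 + 1*|1|^2 + 1*|1|^2]
  = (1/9)[(1) + (1) + (1) + (1) + (1) + (1) + (1) + (1) + (1)] = 9/9 = 1.
(Exp terms are combined using exp(i*s)*conj(exp(i*t)) = exp(i*(s-t)), and sums of them are collapsed using the identity that for every m > 1 the m distinct m-th roots of unity sum to 0, e.g. 1 + exp(2*I*pi/3) + exp(-2*I*pi/3) = 0.)
A character is irreducible iff <chi, chi> = 1, so this representation is irreducible.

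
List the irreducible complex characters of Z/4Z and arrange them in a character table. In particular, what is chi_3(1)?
Character table of Z/4Z (irreps indexed chi_0,...,chi_3 with chi_k(m) = zeta_4^(k*m), zeta_4 = exp(2*pi*i/4)):
  irrep \ class  {0} (size 1)  {1} (size 1)  {2} (size 1)  {3} (size 1)
  chi_0          1             1             1             1           
  chi_1          1             I             -1            -I          
  chi_2          1             -1            1             -1          
  chi_3          1             -I            -1            I           

Spot check: chi_3(1) = zeta_4^(3*1) = zeta_4^3 = -I.

Z/4Z is abelian, so all 4 irreducible complex representations are 1-dimensional. They are given by chi_k(m) = zeta_4^(k*m) for k = 0,...,3. Row orthogonality: sum_m chi_k(m) conj(chi_l(m)) = 4 * [k = l].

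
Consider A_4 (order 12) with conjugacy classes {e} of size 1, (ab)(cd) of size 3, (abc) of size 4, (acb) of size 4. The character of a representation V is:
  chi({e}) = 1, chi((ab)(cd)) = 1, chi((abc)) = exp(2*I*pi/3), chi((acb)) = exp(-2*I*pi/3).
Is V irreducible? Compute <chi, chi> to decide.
Irreducible: <chi, chi> = 1.

Details: <chi, chi> = (1/|G|) sum_C |C| * |chi(C)|^2 = (1/12)[1*|1|^2 + 3*|1|^2 + 4*|exp(2*I*pi/3)|^2 + 4*|exp(-2*I*pi/3)|^2]
  = (1/12)[(1) + (3) + (4) + (4)] = 12/12 = 1.
(Exp terms are combined using exp(i*s)*conj(exp(i*t)) = exp(i*(s-t)), and sums of them are collapsed using the identity that for every m > 1 the m distinct m-th roots of unity sum to 0, e.g. 1 + exp(2*I*pi/3) + exp(-2*I*pi/3) = 0.)
A character is irreducible iff <chi, chi> = 1, so this representation is irreducible.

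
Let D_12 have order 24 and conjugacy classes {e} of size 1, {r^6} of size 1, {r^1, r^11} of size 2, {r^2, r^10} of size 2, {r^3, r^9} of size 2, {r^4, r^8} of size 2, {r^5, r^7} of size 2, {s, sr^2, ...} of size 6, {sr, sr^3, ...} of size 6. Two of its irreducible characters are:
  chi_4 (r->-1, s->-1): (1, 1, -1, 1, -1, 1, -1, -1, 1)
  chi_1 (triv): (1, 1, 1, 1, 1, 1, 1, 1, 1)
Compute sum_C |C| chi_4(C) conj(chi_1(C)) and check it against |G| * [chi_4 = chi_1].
Sum = 0; so <chi_4, chi_1> = 0 (distinct irreducibles are orthogonal).

Explanation: Compute term by term over conjugacy classes (|C| * chi_4(C) * conj(chi_1(C))):
  1*(1)*conj(1) + 1*(1)*conj(1) + 2*(-1)*conj(1) + 2*(1)*conj(1) + 2*(-1)*conj(1) + 2*(1)*conj(1) + 2*(-1)*conj(1) + 6*(-1)*conj(1) + 6*(1)*conj(1)
  = (1) + (1) + (-2) + (2) + (-2) + (2) + (-2) + (-6) + (6)
  = 0.
Dividing by |G| = 24 gives 0/24 = 0, matching the row-orthogonality relation <chi_4, chi_1> = [chi_4 = chi_1].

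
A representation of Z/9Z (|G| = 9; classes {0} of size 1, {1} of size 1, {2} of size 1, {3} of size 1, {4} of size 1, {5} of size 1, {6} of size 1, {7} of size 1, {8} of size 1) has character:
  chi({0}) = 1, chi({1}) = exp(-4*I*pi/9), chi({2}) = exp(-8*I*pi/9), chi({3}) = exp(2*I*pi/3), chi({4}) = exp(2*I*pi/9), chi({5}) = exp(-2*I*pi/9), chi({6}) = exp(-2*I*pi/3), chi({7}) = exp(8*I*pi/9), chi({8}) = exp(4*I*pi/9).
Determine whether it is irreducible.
Irreducible: <chi, chi> = 1.

Argument: <chi, chi> = (1/|G|) sum_C |C| * |chi(C)|^2 = (1/9)[1*|1|^2 + 1*|exp(-4*I*pi/9)|^2 + 1*|exp(-8*I*pi/9)|^2 + 1*|exp(2*I*pi/3)|^2 + 1*|exp(2*I*pi/9)|^2 + 1*|exp(-2*I*pi/9)|^2 + 1*|exp(-2*I*pi/3)|^2 + 1*|exp(8*I*pi/9)|^2 + 1*|exp(4*I*pi/9)|^2]
  = (1/9)[(1) + (1) + (1) + (1) + (1) + (1) + (1) + (1) + (1)] = 9/9 = 1.
(Exp terms are combined using exp(i*s)*conj(exp(i*t)) = exp(i*(s-t)), and sums of them are collapsed using the identity that for every m > 1 the m distinct m-th roots of unity sum to 0, e.g. 1 + exp(2*I*pi/3) + exp(-2*I*pi/3) = 0.)
A character is irreducible iff <chi, chi> = 1, so this representation is irreducible.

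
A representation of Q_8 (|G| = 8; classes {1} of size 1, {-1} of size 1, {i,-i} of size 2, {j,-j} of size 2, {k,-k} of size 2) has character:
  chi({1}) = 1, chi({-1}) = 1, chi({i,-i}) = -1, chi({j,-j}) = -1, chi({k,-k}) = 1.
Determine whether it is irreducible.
Irreducible: <chi, chi> = 1.

<chi, chi> = (1/|G|) sum_C |C| * |chi(C)|^2 = (1/8)[1*|1|^2 + 1*|1|^2 + 2*|-1|^2 + 2*|-1|^2 + 2*|1|^2]
  = (1/8)[(1) + (1) + (2) + (2) + (2)] = 8/8 = 1.
A character is irreducible iff <chi, chi> = 1, so this representation is irreducible.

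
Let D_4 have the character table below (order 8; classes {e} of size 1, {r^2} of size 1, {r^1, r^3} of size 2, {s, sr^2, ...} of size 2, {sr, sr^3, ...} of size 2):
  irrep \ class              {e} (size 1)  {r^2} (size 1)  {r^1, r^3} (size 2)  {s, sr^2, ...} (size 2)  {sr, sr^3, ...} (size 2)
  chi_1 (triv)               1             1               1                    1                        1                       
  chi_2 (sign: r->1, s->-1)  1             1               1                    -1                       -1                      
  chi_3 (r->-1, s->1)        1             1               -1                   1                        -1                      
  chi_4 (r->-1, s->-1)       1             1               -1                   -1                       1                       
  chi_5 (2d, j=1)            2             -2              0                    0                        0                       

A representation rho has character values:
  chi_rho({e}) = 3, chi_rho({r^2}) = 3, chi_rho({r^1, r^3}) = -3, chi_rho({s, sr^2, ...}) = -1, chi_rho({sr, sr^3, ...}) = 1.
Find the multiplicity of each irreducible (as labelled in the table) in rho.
Multiplicities: chi_1: 0, chi_2: 0, chi_3: 1, chi_4: 2, chi_5: 0.

Reasoning: Use <chi_rho, chi> = (1/|G|) sum_C |C| * chi_rho(C) * conj(chi(C)) with |G| = 8 for each irreducible chi in the table:
  <chi_rho, chi_1> = (1/8)[1*(3)*conj(1) + 1*(3)*conj(1) + 2*(-3)*conj(1) + 2*(-1)*conj(1) + 2*(1)*conj(1)]
      = (1/8)[(3) + (3) + (-6) + (-2) + (2)] = 0/8 = 0
  <chi_rho, chi_2> = (1/8)[1*(3)*conj(1) + 1*(3)*conj(1) + 2*(-3)*conj(1) + 2*(-1)*conj(-1) + 2*(1)*conj(-1)]
      = (1/8)[(3) + (3) + (-6) + (2) + (-2)] = 0/8 = 0
  <chi_rho, chi_3> = (1/8)[1*(3)*conj(1) + 1*(3)*conj(1) + 2*(-3)*conj(-1) + 2*(-1)*conj(1) + 2*(1)*conj(-1)]
      = (1/8)[(3) + (3) + (6) + (-2) + (-2)] = 8/8 = 1
  <chi_rho, chi_4> = (1/8)[1*(3)*conj(1) + 1*(3)*conj(1) + 2*(-3)*conj(-1) + 2*(-1)*conj(-1) + 2*(1)*conj(1)]
      = (1/8)[(3) + (3) + (6) + (2) + (2)] = 16/8 = 2
  <chi_rho, chi_5> = (1/8)[1*(3)*conj(2) + 1*(3)*conj(-2) + 2*(-3)*conj(0) + 2*(-1)*conj(0) + 2*(1)*conj(0)]
      = (1/8)[(6) + (-6) + (0) + (0) + (0)] = 0/8 = 0
Dimension check: dim(rho) = sum (mult * dim) = 0*1 + 0*1 + 1*1 + 2*1 + 0*2 = 3 = chi_rho(e) = 3.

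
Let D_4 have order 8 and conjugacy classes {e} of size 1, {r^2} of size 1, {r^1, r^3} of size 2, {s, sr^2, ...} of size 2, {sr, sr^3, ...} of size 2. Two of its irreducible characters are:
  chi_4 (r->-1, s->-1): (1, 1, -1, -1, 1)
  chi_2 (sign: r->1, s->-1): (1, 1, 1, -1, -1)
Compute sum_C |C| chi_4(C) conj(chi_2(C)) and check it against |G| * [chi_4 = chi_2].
Sum = 0; so <chi_4, chi_2> = 0 (distinct irreducibles are orthogonal).

Explanation: Compute term by term over conjugacy classes (|C| * chi_4(C) * conj(chi_2(C))):
  1*(1)*conj(1) + 1*(1)*conj(1) + 2*(-1)*conj(1) + 2*(-1)*conj(-1) + 2*(1)*conj(-1)
  = (1) + (1) + (-2) + (2) + (-2)
  = 0.
Dividing by |G| = 8 gives 0/8 = 0, matching the row-orthogonality relation <chi_4, chi_2> = [chi_4 = chi_2].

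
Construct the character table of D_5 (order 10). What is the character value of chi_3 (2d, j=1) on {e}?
Conjugacy classes: {e} of size 1, {r^1, r^4} of size 2, {r^2, r^3} of size 2, {s, sr, ..., sr^4} of size 5.
Character table:
  irrep \ class              {e} (size 1)  {r^1, r^4} (size 2)  {r^2, r^3} (size 2)  {s, sr, ..., sr^4} (size 5)
  chi_1 (triv)               1             1                    1                    1                          
  chi_2 (sign: r->1, s->-1)  1             1                    1                    -1                         
  chi_3 (2d, j=1)            2             -1/2 + sqrt(5)/2     -sqrt(5)/2 - 1/2     0                          
  chi_4 (2d, j=2)            2             -sqrt(5)/2 - 1/2     -1/2 + sqrt(5)/2     0                          

Spot check: chi_3 (2d, j=1) on {e} = 2.

Justification: D_5 has order 2*5 = 10 with 4 conjugacy classes, hence 4 irreducibles. Sum of squared dims 1 + 1 + 4 + 4 = 10 = |G|. Linear characters come from the abelianisation; the 2-dimensional irreps have character r^k -> 2*cos(2*pi*j*k/5), reflections -> 0.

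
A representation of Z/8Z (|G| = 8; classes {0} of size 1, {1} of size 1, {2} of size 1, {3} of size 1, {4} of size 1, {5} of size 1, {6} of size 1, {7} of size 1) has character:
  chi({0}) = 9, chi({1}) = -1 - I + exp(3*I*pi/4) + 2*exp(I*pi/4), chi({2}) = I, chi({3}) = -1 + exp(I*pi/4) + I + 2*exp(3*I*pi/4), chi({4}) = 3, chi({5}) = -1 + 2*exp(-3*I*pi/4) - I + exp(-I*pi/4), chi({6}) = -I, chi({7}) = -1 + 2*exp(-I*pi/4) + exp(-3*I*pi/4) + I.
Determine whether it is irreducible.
Not irreducible (reducible): <chi, chi> = 15 > 1.

Derivation: <chi, chi> = (1/|G|) sum_C |C| * |chi(C)|^2 = (1/8)[1*|9|^2 + 1*|-1 - I + exp(3*I*pi/4) + 2*exp(I*pi/4)|^2 + 1*|I|^2 + 1*|-1 + exp(I*pi/4) + I + 2*exp(3*I*pi/4)|^2 + 1*|3|^2 + 1*|-1 + 2*exp(-3*I*pi/4) - I + exp(-I*pi/4)|^2 + 1*|-I|^2 + 1*|-1 + 2*exp(-I*pi/4) + exp(-3*I*pi/4) + I|^2]
  = (1/8)[(81) + (7 - 4*exp(I*pi/4) + exp(3*I*pi/4) - 3*exp(-I*pi/4)) + (1) + (7 - 3*exp(3*I*pi/4) + exp(-I*pi/4) - 4*exp(-3*I*pi/4)) + (9) + (7 - 3*exp(3*I*pi/4) + exp(-I*pi/4) - 4*exp(-3*I*pi/4)) + (1) + (7 - 4*exp(I*pi/4) + exp(3*I*pi/4) - 3*exp(-I*pi/4))] = 120/8 = 15.
(Exp terms are combined using exp(i*s)*conj(exp(i*t)) = exp(i*(s-t)), and sums of them are collapsed using the identity that for every m > 1 the m distinct m-th roots of unity sum to 0, e.g. 1 + exp(2*I*pi/3) + exp(-2*I*pi/3) = 0.)
A character is irreducible iff <chi, chi> = 1, so this representation is reducible.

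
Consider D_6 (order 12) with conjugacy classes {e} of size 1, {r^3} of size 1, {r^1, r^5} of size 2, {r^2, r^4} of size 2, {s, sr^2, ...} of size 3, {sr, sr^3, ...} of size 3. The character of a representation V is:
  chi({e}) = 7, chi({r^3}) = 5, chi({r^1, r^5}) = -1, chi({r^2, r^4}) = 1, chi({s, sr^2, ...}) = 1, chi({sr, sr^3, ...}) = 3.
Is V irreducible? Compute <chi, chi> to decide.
Not irreducible (reducible): <chi, chi> = 9 > 1.

Explanation: <chi, chi> = (1/|G|) sum_C |C| * |chi(C)|^2 = (1/12)[1*|7|^2 + 1*|5|^2 + 2*|-1|^2 + 2*|1|^2 + 3*|1|^2 + 3*|3|^2]
  = (1/12)[(49) + (25) + (2) + (2) + (3) + (27)] = 108/12 = 9.
A character is irreducible iff <chi, chi> = 1, so this representation is reducible.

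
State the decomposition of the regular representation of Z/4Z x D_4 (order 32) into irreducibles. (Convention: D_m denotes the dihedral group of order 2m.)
Each irreducible V_i of dimension d_i appears with multiplicity d_i, i.e. rho_reg = (direct sum over all irreducibles V_i) d_i V_i. The irreducible dimensions for Z/4Z x D_4 are 1, 1, 1, 1, 1, 1, 1, 1, 1, 1, 1, 1, 1, 1, 1, 1, 2, 2, 2, 2: 16 irreducibles of dimension 1, each with multiplicity 1; 4 irreducibles of dimension 2, each with multiplicity 2. Total dimension 16*1*1 + 4*2*2 = 32 = |G|.

Justification: General theorem: in the regular representation of a finite group G, each irreducible appears with multiplicity equal to its dimension. Check: dim(rho_reg) = sum d_i^2 = 1 + 1 + 1 + 1 + 1 + 1 + 1 + 1 + 1 + 1 + 1 + 1 + 1 + 1 + 1 + 1 + 4 + 4 + 4 + 4 = 32 = |G|.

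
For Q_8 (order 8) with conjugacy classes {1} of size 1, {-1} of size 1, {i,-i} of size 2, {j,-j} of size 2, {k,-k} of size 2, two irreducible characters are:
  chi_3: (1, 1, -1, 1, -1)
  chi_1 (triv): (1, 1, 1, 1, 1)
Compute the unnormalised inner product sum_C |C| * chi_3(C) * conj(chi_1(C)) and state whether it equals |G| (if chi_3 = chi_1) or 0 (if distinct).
Sum = 0; so <chi_3, chi_1> = 0 (distinct irreducibles are orthogonal).

Why: Compute term by term over conjugacy classes (|C| * chi_3(C) * conj(chi_1(C))):
  1*(1)*conj(1) + 1*(1)*conj(1) + 2*(-1)*conj(1) + 2*(1)*conj(1) + 2*(-1)*conj(1)
  = (1) + (1) + (-2) + (2) + (-2)
  = 0.
Dividing by |G| = 8 gives 0/8 = 0, matching the row-orthogonality relation <chi_3, chi_1> = [chi_3 = chi_1].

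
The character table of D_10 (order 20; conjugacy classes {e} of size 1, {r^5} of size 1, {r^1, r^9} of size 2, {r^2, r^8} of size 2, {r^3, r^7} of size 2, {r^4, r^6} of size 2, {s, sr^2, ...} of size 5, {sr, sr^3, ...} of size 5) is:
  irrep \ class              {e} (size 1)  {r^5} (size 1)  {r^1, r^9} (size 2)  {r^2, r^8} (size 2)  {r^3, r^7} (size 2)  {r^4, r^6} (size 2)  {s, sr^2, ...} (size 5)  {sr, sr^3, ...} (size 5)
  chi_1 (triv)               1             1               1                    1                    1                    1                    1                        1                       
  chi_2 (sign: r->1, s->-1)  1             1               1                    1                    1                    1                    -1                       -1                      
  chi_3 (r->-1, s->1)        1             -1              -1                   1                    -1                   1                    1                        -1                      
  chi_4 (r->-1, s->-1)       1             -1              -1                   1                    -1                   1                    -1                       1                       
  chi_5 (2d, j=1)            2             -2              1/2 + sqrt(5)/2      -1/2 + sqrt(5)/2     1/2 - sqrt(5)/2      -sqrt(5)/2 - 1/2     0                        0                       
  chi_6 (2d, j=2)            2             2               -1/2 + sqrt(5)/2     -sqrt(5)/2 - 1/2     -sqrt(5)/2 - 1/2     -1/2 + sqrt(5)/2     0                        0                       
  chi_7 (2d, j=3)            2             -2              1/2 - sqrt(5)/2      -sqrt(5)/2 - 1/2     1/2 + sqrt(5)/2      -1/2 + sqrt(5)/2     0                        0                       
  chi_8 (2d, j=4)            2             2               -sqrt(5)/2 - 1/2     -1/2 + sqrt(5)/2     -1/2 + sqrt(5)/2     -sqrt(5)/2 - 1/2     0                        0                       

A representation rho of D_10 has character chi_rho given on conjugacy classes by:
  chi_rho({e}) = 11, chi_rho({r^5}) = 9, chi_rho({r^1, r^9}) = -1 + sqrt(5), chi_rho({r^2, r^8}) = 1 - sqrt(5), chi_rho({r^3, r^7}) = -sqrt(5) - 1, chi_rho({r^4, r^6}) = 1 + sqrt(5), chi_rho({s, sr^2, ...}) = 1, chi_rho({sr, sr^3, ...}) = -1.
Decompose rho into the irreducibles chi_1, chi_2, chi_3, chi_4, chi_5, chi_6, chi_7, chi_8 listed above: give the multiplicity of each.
Multiplicities: chi_1: 1, chi_2: 1, chi_3: 1, chi_4: 0, chi_5: 0, chi_6: 3, chi_7: 0, chi_8: 1.

Justification: Use <chi_rho, chi> = (1/|G|) sum_C |C| * chi_rho(C) * conj(chi(C)) with |G| = 20 for each irreducible chi in the table:
  <chi_rho, chi_1> = (1/20)[1*(11)*conj(1) + 1*(9)*conj(1) + 2*(-1 + sqrt(5))*conj(1) + 2*(1 - sqrt(5))*conj(1) + 2*(-sqrt(5) - 1)*conj(1) + 2*(1 + sqrt(5))*conj(1) + 5*(1)*conj(1) + 5*(-1)*conj(1)]
      = (1/20)[(11) + (9) + (-2 + 2*sqrt(5)) + (2 - 2*sqrt(5)) + (-2*sqrt(5) - 2) + (2 + 2*sqrt(5)) + (5) + (-5)] = 20/20 = 1
  <chi_rho, chi_2> = (1/20)[1*(11)*conj(1) + 1*(9)*conj(1) + 2*(-1 + sqrt(5))*conj(1) + 2*(1 - sqrt(5))*conj(1) + 2*(-sqrt(5) - 1)*conj(1) + 2*(1 + sqrt(5))*conj(1) + 5*(1)*conj(-1) + 5*(-1)*conj(-1)]
      = (1/20)[(11) + (9) + (-2 + 2*sqrt(5)) + (2 - 2*sqrt(5)) + (-2*sqrt(5) - 2) + (2 + 2*sqrt(5)) + (-5) + (5)] = 20/20 = 1
  <chi_rho, chi_3> = (1/20)[1*(11)*conj(1) + 1*(9)*conj(-1) + 2*(-1 + sqrt(5))*conj(-1) + 2*(1 - sqrt(5))*conj(1) + 2*(-sqrt(5) - 1)*conj(-1) + 2*(1 + sqrt(5))*conj(1) + 5*(1)*conj(1) + 5*(-1)*conj(-1)]
      = (1/20)[(11) + (-9) + (2 - 2*sqrt(5)) + (2 - 2*sqrt(5)) + (2 + 2*sqrt(5)) + (2 + 2*sqrt(5)) + (5) + (5)] = 20/20 = 1
  <chi_rho, chi_4> = (1/20)[1*(11)*conj(1) + 1*(9)*conj(-1) + 2*(-1 + sqrt(5))*conj(-1) + 2*(1 - sqrt(5))*conj(1) + 2*(-sqrt(5) - 1)*conj(-1) + 2*(1 + sqrt(5))*conj(1) + 5*(1)*conj(-1) + 5*(-1)*conj(1)]
      = (1/20)[(11) + (-9) + (2 - 2*sqrt(5)) + (2 - 2*sqrt(5)) + (2 + 2*sqrt(5)) + (2 + 2*sqrt(5)) + (-5) + (-5)] = 0/20 = 0
  <chi_rho, chi_5> = (1/20)[1*(11)*conj(2) + 1*(9)*conj(-2) + 2*(-1 + sqrt(5))*conj(1/2 + sqrt(5)/2) + 2*(1 - sqrt(5))*conj(-1/2 + sqrt(5)/2) + 2*(-sqrt(5) - 1)*conj(1/2 - sqrt(5)/2) + 2*(1 + sqrt(5))*conj(-sqrt(5)/2 - 1/2) + 5*(1)*conj(0) + 5*(-1)*conj(0)]
      = (1/20)[(22) + (-18) + (4) + (-6 + 2*sqrt(5)) + (4) + (-6 - 2*sqrt(5)) + (0) + (0)] = 0/20 = 0
  <chi_rho, chi_6> = (1/20)[1*(11)*conj(2) + 1*(9)*conj(2) + 2*(-1 + sqrt(5))*conj(-1/2 + sqrt(5)/2) + 2*(1 - sqrt(5))*conj(-sqrt(5)/2 - 1/2) + 2*(-sqrt(5) - 1)*conj(-sqrt(5)/2 - 1/2) + 2*(1 + sqrt(5))*conj(-1/2 + sqrt(5)/2) + 5*(1)*conj(0) + 5*(-1)*conj(0)]
      = (1/20)[(22) + (18) + (6 - 2*sqrt(5)) + (4) + (2*sqrt(5) + 6) + (4) + (0) + (0)] = 60/20 = 3
  <chi_rho, chi_7> = (1/20)[1*(11)*conj(2) + 1*(9)*conj(-2) + 2*(-1 + sqrt(5))*conj(1/2 - sqrt(5)/2) + 2*(1 - sqrt(5))*conj(-sqrt(5)/2 - 1/2) + 2*(-sqrt(5) - 1)*conj(1/2 + sqrt(5)/2) + 2*(1 + sqrt(5))*conj(-1/2 + sqrt(5)/2) + 5*(1)*conj(0) + 5*(-1)*conj(0)]
      = (1/20)[(22) + (-18) + (-6 + 2*sqrt(5)) + (4) + (-6 - 2*sqrt(5)) + (4) + (0) + (0)] = 0/20 = 0
  <chi_rho, chi_8> = (1/20)[1*(11)*conj(2) + 1*(9)*conj(2) + 2*(-1 + sqrt(5))*conj(-sqrt(5)/2 - 1/2) + 2*(1 - sqrt(5))*conj(-1/2 + sqrt(5)/2) + 2*(-sqrt(5) - 1)*conj(-1/2 + sqrt(5)/2) + 2*(1 + sqrt(5))*conj(-sqrt(5)/2 - 1/2) + 5*(1)*conj(0) + 5*(-1)*conj(0)]
      = (1/20)[(22) + (18) + (-4) + (-6 + 2*sqrt(5)) + (-4) + (-6 - 2*sqrt(5)) + (0) + (0)] = 20/20 = 1
Dimension check: dim(rho) = sum (mult * dim) = 1*1 + 1*1 + 1*1 + 0*1 + 0*2 + 3*2 + 0*2 + 1*2 = 11 = chi_rho(e) = 11.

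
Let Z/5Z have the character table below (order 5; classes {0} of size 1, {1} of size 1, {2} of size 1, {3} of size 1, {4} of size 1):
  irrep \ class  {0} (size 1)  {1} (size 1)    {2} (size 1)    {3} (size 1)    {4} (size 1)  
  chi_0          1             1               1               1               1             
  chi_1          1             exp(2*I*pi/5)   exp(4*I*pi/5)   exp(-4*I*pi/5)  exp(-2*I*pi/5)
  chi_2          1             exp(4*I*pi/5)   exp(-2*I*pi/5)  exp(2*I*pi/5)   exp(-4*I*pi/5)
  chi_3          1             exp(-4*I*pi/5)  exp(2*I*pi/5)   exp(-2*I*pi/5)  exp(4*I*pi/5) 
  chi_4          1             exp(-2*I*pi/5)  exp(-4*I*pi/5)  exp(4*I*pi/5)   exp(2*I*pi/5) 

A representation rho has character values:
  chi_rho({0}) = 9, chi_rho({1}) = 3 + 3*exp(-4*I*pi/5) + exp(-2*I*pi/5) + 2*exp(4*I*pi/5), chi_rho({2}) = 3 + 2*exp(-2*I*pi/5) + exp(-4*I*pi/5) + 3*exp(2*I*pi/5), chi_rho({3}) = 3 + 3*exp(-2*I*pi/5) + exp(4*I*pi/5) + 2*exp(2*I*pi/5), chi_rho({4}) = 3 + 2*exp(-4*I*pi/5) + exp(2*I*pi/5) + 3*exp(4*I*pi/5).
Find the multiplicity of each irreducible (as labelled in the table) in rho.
Multiplicities: chi_0: 3, chi_1: 0, chi_2: 2, chi_3: 3, chi_4: 1.

Use <chi_rho, chi> = (1/|G|) sum_C |C| * chi_rho(C) * conj(chi(C)) with |G| = 5 for each irreducible chi in the table:
  <chi_rho, chi_0> = (1/5)[1*(9)*conj(1) + 1*(3 + 3*exp(-4*I*pi/5) + exp(-2*I*pi/5) + 2*exp(4*I*pi/5))*conj(1) + 1*(3 + 2*exp(-2*I*pi/5) + exp(-4*I*pi/5) + 3*exp(2*I*pi/5))*conj(1) + 1*(3 + 3*exp(-2*I*pi/5) + exp(4*I*pi/5) + 2*exp(2*I*pi/5))*conj(1) + 1*(3 + 2*exp(-4*I*pi/5) + exp(2*I*pi/5) + 3*exp(4*I*pi/5))*conj(1)]
      = (1/5)[(9) + (3 + 3*exp(-4*I*pi/5) + exp(-2*I*pi/5) + 2*exp(4*I*pi/5)) + (3 + 2*exp(-2*I*pi/5) + exp(-4*I*pi/5) + 3*exp(2*I*pi/5)) + (3 + 3*exp(-2*I*pi/5) + exp(4*I*pi/5) + 2*exp(2*I*pi/5)) + (3 + 2*exp(-4*I*pi/5) + exp(2*I*pi/5) + 3*exp(4*I*pi/5))] = 15/5 = 3
  <chi_rho, chi_1> = (1/5)[1*(9)*conj(1) + 1*(3 + 3*exp(-4*I*pi/5) + exp(-2*I*pi/5) + 2*exp(4*I*pi/5))*conj(exp(2*I*pi/5)) + 1*(3 + 2*exp(-2*I*pi/5) + exp(-4*I*pi/5) + 3*exp(2*I*pi/5))*conj(exp(4*I*pi/5)) + 1*(3 + 3*exp(-2*I*pi/5) + exp(4*I*pi/5) + 2*exp(2*I*pi/5))*conj(exp(-4*I*pi/5)) + 1*(3 + 2*exp(-4*I*pi/5) + exp(2*I*pi/5) + 3*exp(4*I*pi/5))*conj(exp(-2*I*pi/5))]
      = (1/5)[(9) + (3*exp(-2*I*pi/5) + exp(-4*I*pi/5) + 3*exp(4*I*pi/5) + 2*exp(2*I*pi/5)) + (3*exp(-2*I*pi/5) + 3*exp(-4*I*pi/5) + exp(2*I*pi/5) + 2*exp(4*I*pi/5)) + (2*exp(-4*I*pi/5) + exp(-2*I*pi/5) + 3*exp(4*I*pi/5) + 3*exp(2*I*pi/5)) + (2*exp(-2*I*pi/5) + 3*exp(-4*I*pi/5) + exp(4*I*pi/5) + 3*exp(2*I*pi/5))] = 0/5 = 0
  <chi_rho, chi_2> = (1/5)[1*(9)*conj(1) + 1*(3 + 3*exp(-4*I*pi/5) + exp(-2*I*pi/5) + 2*exp(4*I*pi/5))*conj(exp(4*I*pi/5)) + 1*(3 + 2*exp(-2*I*pi/5) + exp(-4*I*pi/5) + 3*exp(2*I*pi/5))*conj(exp(-2*I*pi/5)) + 1*(3 + 3*exp(-2*I*pi/5) + exp(4*I*pi/5) + 2*exp(2*I*pi/5))*conj(exp(2*I*pi/5)) + 1*(3 + 2*exp(-4*I*pi/5) + exp(2*I*pi/5) + 3*exp(4*I*pi/5))*conj(exp(-4*I*pi/5))]
      = (1/5)[(9) + (2 + 3*exp(-4*I*pi/5) + exp(4*I*pi/5) + 3*exp(2*I*pi/5)) + (2 + exp(-2*I*pi/5) + 3*exp(4*I*pi/5) + 3*exp(2*I*pi/5)) + (2 + 3*exp(-2*I*pi/5) + 3*exp(-4*I*pi/5) + exp(2*I*pi/5)) + (2 + 3*exp(-2*I*pi/5) + exp(-4*I*pi/5) + 3*exp(4*I*pi/5))] = 10/5 = 2
  <chi_rho, chi_3> = (1/5)[1*(9)*conj(1) + 1*(3 + 3*exp(-4*I*pi/5) + exp(-2*I*pi/5) + 2*exp(4*I*pi/5))*conj(exp(-4*I*pi/5)) + 1*(3 + 2*exp(-2*I*pi/5) + exp(-4*I*pi/5) + 3*exp(2*I*pi/5))*conj(exp(2*I*pi/5)) + 1*(3 + 3*exp(-2*I*pi/5) + exp(4*I*pi/5) + 2*exp(2*I*pi/5))*conj(exp(-2*I*pi/5)) + 1*(3 + 2*exp(-4*I*pi/5) + exp(2*I*pi/5) + 3*exp(4*I*pi/5))*conj(exp(4*I*pi/5))]
      = (1/5)[(9) + (3 + 2*exp(-2*I*pi/5) + exp(2*I*pi/5) + 3*exp(4*I*pi/5)) + (3 + 3*exp(-2*I*pi/5) + 2*exp(-4*I*pi/5) + exp(4*I*pi/5)) + (3 + exp(-4*I*pi/5) + 2*exp(4*I*pi/5) + 3*exp(2*I*pi/5)) + (3 + 3*exp(-4*I*pi/5) + exp(-2*I*pi/5) + 2*exp(2*I*pi/5))] = 15/5 = 3
  <chi_rho, chi_4> = (1/5)[1*(9)*conj(1) + 1*(3 + 3*exp(-4*I*pi/5) + exp(-2*I*pi/5) + 2*exp(4*I*pi/5))*conj(exp(-2*I*pi/5)) + 1*(3 + 2*exp(-2*I*pi/5) + exp(-4*I*pi/5) + 3*exp(2*I*pi/5))*conj(exp(-4*I*pi/5)) + 1*(3 + 3*exp(-2*I*pi/5) + exp(4*I*pi/5) + 2*exp(2*I*pi/5))*conj(exp(4*I*pi/5)) + 1*(3 + 2*exp(-4*I*pi/5) + exp(2*I*pi/5) + 3*exp(4*I*pi/5))*conj(exp(2*I*pi/5))]
      = (1/5)[(9) + (1 + 3*exp(-2*I*pi/5) + 2*exp(-4*I*pi/5) + 3*exp(2*I*pi/5)) + (1 + 3*exp(-4*I*pi/5) + 3*exp(4*I*pi/5) + 2*exp(2*I*pi/5)) + (1 + 2*exp(-2*I*pi/5) + 3*exp(-4*I*pi/5) + 3*exp(4*I*pi/5)) + (1 + 3*exp(-2*I*pi/5) + 2*exp(4*I*pi/5) + 3*exp(2*I*pi/5))] = 5/5 = 1
(Exp terms are combined using exp(i*s)*conj(exp(i*t)) = exp(i*(s-t)), and sums of them are collapsed using the identity that for every m > 1 the m distinct m-th roots of unity sum to 0, e.g. 1 + exp(2*I*pi/3) + exp(-2*I*pi/3) = 0.)
Dimension check: dim(rho) = sum (mult * dim) = 3*1 + 0*1 + 2*1 + 3*1 + 1*1 = 9 = chi_rho(e) = 9.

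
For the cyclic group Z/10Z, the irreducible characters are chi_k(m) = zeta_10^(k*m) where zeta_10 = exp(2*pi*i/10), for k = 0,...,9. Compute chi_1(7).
chi_1(7) = zeta_10^7 = exp(-3*I*pi/5)

Explanation: chi_1(7) = zeta_10^(1*7) = zeta_10^7. Since zeta_10^10 = 1, this equals zeta_10^7 = exp(2*pi*i*7/10) = exp(-3*I*pi/5).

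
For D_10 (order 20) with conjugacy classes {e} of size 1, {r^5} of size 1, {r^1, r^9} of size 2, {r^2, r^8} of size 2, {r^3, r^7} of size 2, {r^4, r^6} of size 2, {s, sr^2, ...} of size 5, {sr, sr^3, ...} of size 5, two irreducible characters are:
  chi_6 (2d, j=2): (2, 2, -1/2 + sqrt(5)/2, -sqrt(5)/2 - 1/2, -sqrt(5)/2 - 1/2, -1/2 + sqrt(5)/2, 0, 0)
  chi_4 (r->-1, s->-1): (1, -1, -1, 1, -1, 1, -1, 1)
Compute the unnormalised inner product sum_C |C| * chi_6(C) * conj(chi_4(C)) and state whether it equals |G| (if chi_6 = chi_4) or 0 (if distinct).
Sum = 0; so <chi_6, chi_4> = 0 (distinct irreducibles are orthogonal).

Justification: Compute term by term over conjugacy classes (|C| * chi_6(C) * conj(chi_4(C))):
  1*(2)*conj(1) + 1*(2)*conj(-1) + 2*(-1/2 + sqrt(5)/2)*conj(-1) + 2*(-sqrt(5)/2 - 1/2)*conj(1) + 2*(-sqrt(5)/2 - 1/2)*conj(-1) + 2*(-1/2 + sqrt(5)/2)*conj(1) + 5*(0)*conj(-1) + 5*(0)*conj(1)
  = (2) + (-2) + (1 - sqrt(5)) + (-sqrt(5) - 1) + (1 + sqrt(5)) + (-1 + sqrt(5)) + (0) + (0)
  = 0.
Dividing by |G| = 20 gives 0/20 = 0, matching the row-orthogonality relation <chi_6, chi_4> = [chi_6 = chi_4].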